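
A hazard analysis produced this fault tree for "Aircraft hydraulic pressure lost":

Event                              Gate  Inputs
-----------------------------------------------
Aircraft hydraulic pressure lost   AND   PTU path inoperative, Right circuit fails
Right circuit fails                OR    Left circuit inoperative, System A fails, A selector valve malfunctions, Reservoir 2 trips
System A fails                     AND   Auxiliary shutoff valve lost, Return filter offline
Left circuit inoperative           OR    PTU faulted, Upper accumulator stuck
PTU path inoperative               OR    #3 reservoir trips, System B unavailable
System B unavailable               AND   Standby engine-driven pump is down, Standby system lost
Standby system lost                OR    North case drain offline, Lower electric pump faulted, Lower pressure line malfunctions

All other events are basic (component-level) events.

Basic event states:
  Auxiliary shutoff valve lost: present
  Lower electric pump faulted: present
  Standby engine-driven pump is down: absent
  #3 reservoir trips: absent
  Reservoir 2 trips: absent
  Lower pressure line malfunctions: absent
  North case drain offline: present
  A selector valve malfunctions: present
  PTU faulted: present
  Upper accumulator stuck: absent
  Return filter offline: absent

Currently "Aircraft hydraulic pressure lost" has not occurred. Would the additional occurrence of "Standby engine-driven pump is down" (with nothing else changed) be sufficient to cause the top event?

Yes

Counterfactual: set "Standby engine-driven pump is down" to occurred.
Standby system lost [OR]: North case drain offline=occurs, Lower electric pump faulted=occurs, Lower pressure line malfunctions=not → at least one input occurs → occurs.
System B unavailable [AND]: Standby engine-driven pump is down=occurs, Standby system lost=occurs → all inputs occur → occurs.
PTU path inoperative [OR]: #3 reservoir trips=not, System B unavailable=occurs → at least one input occurs → occurs.
Left circuit inoperative [OR]: PTU faulted=occurs, Upper accumulator stuck=not → at least one input occurs → occurs.
System A fails [AND]: Auxiliary shutoff valve lost=occurs, Return filter offline=not → not all inputs occur → does not occur.
Right circuit fails [OR]: Left circuit inoperative=occurs, System A fails=not, A selector valve malfunctions=occurs, Reservoir 2 trips=not → at least one input occurs → occurs.
Aircraft hydraulic pressure lost [AND]: PTU path inoperative=occurs, Right circuit fails=occurs → all inputs occur → occurs.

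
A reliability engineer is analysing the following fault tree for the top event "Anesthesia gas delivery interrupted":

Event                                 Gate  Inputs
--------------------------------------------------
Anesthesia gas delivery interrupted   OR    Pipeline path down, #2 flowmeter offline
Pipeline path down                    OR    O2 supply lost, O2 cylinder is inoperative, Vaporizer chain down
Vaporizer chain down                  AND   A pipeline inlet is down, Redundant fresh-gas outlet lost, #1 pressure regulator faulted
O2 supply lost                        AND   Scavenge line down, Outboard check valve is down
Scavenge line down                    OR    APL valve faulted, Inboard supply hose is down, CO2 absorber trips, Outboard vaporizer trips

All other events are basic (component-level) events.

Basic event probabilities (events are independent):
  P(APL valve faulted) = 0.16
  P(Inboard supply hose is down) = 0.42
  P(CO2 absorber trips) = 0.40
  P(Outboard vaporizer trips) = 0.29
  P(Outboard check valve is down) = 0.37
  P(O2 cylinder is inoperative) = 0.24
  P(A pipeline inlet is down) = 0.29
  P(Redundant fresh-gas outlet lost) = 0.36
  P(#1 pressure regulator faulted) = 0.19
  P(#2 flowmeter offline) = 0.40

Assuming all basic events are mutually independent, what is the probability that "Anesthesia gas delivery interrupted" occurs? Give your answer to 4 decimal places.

P(Scavenge line down) [OR] = 1 − (1−0.16) × (1−0.42) × (1−0.40) × (1−0.29) = 0.792453
P(O2 supply lost) [AND] = 0.792453 × 0.37 = 0.293208
P(Vaporizer chain down) [AND] = 0.29 × 0.36 × 0.19 = 0.019836
P(Pipeline path down) [OR] = 1 − (1−0.293208) × (1−0.24) × (1−0.019836) = 0.473493
P(Anesthesia gas delivery interrupted) [OR] = 1 − (1−0.473493) × (1−0.40) = 0.684096
Rounded to 4 decimal places: P(Anesthesia gas delivery interrupted) ≈ 0.6841.

0.6841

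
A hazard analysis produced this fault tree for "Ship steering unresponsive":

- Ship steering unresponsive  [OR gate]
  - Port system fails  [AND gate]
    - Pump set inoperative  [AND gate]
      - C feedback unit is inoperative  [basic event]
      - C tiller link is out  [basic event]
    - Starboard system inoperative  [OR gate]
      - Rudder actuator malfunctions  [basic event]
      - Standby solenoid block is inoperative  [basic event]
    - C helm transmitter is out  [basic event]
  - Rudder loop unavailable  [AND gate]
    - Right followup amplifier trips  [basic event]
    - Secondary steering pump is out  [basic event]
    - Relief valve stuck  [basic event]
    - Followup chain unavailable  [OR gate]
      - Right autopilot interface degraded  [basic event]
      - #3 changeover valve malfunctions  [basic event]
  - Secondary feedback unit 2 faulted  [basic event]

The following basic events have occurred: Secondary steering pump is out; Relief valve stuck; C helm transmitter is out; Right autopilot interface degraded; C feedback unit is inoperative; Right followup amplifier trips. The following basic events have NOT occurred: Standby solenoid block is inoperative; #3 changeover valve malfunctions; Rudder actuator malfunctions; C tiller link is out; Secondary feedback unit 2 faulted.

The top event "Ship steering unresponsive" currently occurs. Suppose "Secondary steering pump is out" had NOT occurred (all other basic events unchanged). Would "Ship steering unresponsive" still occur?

Counterfactual: set "Secondary steering pump is out" to not occurred.
Pump set inoperative [AND]: C feedback unit is inoperative=occurs, C tiller link is out=not → not all inputs occur → does not occur.
Starboard system inoperative [OR]: Rudder actuator malfunctions=not, Standby solenoid block is inoperative=not → no input occurs → does not occur.
Port system fails [AND]: Pump set inoperative=not, Starboard system inoperative=not, C helm transmitter is out=occurs → not all inputs occur → does not occur.
Followup chain unavailable [OR]: Right autopilot interface degraded=occurs, #3 changeover valve malfunctions=not → at least one input occurs → occurs.
Rudder loop unavailable [AND]: Right followup amplifier trips=occurs, Secondary steering pump is out=not, Relief valve stuck=occurs, Followup chain unavailable=occurs → not all inputs occur → does not occur.
Ship steering unresponsive [OR]: Port system fails=not, Rudder loop unavailable=not, Secondary feedback unit 2 faulted=not → no input occurs → does not occur.

No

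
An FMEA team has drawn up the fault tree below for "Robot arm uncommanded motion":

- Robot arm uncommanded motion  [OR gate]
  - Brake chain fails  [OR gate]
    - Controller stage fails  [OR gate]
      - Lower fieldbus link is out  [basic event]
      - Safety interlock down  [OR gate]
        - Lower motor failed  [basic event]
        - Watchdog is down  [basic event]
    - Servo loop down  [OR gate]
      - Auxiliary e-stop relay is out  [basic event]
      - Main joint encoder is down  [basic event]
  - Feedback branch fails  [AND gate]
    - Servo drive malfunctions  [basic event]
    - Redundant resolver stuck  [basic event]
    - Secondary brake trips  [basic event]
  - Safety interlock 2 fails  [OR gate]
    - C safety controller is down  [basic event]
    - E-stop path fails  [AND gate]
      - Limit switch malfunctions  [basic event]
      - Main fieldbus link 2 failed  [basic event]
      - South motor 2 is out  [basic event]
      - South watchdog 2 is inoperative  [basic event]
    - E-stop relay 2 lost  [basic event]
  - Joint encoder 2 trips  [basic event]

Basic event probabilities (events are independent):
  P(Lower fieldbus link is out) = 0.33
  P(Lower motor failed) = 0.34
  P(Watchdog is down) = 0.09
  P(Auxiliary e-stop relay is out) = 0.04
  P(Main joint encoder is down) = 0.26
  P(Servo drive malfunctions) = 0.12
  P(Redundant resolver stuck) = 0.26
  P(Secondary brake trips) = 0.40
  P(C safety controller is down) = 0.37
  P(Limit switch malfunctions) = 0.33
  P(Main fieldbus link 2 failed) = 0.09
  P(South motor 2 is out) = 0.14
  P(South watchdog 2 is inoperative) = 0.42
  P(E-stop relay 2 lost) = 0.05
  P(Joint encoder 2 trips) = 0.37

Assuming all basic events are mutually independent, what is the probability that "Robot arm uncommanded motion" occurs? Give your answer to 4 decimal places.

0.8937

P(Safety interlock down) [OR] = 1 − (1−0.34) × (1−0.09) = 0.399400
P(Controller stage fails) [OR] = 1 − (1−0.33) × (1−0.399400) = 0.597598
P(Servo loop down) [OR] = 1 − (1−0.04) × (1−0.26) = 0.289600
P(Brake chain fails) [OR] = 1 − (1−0.597598) × (1−0.289600) = 0.714134
P(Feedback branch fails) [AND] = 0.12 × 0.26 × 0.40 = 0.012480
P(E-stop path fails) [AND] = 0.33 × 0.09 × 0.14 × 0.42 = 0.001746
P(Safety interlock 2 fails) [OR] = 1 − (1−0.37) × (1−0.001746) × (1−0.05) = 0.402545
P(Robot arm uncommanded motion) [OR] = 1 − (1−0.714134) × (1−0.012480) × (1−0.402545) × (1−0.37) = 0.893744
Rounded to 4 decimal places: P(Robot arm uncommanded motion) ≈ 0.8937.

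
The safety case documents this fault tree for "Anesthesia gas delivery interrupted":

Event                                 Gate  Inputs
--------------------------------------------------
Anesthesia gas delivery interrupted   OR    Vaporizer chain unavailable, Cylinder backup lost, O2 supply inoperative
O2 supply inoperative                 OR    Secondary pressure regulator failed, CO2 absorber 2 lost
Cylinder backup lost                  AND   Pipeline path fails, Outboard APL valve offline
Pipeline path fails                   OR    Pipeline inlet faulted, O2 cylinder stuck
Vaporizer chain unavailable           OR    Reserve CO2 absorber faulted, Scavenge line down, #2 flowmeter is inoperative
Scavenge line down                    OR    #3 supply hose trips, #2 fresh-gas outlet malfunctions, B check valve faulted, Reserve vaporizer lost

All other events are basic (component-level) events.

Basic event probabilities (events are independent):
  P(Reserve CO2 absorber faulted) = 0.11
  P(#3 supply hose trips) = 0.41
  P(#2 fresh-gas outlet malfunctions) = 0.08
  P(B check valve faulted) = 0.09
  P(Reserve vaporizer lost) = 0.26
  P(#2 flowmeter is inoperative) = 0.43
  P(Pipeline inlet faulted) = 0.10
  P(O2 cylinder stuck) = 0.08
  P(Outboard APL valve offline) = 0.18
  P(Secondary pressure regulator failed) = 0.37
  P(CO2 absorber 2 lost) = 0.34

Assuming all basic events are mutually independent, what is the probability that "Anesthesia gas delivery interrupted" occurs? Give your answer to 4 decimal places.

P(Scavenge line down) [OR] = 1 − (1−0.41) × (1−0.08) × (1−0.09) × (1−0.26) = 0.634478
P(Vaporizer chain unavailable) [OR] = 1 − (1−0.11) × (1−0.634478) × (1−0.43) = 0.814571
P(Pipeline path fails) [OR] = 1 − (1−0.10) × (1−0.08) = 0.172000
P(Cylinder backup lost) [AND] = 0.172000 × 0.18 = 0.030960
P(O2 supply inoperative) [OR] = 1 − (1−0.37) × (1−0.34) = 0.584200
P(Anesthesia gas delivery interrupted) [OR] = 1 − (1−0.814571) × (1−0.030960) × (1−0.584200) = 0.925286
Rounded to 4 decimal places: P(Anesthesia gas delivery interrupted) ≈ 0.9253.

0.9253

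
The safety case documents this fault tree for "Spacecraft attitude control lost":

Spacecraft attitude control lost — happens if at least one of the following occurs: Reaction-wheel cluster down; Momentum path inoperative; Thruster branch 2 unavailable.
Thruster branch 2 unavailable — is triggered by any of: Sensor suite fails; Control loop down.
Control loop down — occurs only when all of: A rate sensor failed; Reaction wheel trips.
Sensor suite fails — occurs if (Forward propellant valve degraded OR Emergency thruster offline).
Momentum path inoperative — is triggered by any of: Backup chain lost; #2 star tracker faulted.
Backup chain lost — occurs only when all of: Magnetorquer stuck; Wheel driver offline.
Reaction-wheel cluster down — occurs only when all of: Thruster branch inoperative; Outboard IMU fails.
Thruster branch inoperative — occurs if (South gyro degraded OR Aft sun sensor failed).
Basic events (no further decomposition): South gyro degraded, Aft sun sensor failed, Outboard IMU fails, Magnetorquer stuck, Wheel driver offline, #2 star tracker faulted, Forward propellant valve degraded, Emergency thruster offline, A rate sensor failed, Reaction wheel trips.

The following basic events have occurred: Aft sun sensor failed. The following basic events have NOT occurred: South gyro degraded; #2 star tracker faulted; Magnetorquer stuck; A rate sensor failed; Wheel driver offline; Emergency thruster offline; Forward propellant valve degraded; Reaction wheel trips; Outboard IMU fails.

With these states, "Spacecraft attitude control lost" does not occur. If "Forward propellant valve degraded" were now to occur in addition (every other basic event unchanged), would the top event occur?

Yes

Counterfactual: set "Forward propellant valve degraded" to occurred.
Thruster branch inoperative [OR]: South gyro degraded=not, Aft sun sensor failed=occurs → at least one input occurs → occurs.
Reaction-wheel cluster down [AND]: Thruster branch inoperative=occurs, Outboard IMU fails=not → not all inputs occur → does not occur.
Backup chain lost [AND]: Magnetorquer stuck=not, Wheel driver offline=not → not all inputs occur → does not occur.
Momentum path inoperative [OR]: Backup chain lost=not, #2 star tracker faulted=not → no input occurs → does not occur.
Sensor suite fails [OR]: Forward propellant valve degraded=occurs, Emergency thruster offline=not → at least one input occurs → occurs.
Control loop down [AND]: A rate sensor failed=not, Reaction wheel trips=not → not all inputs occur → does not occur.
Thruster branch 2 unavailable [OR]: Sensor suite fails=occurs, Control loop down=not → at least one input occurs → occurs.
Spacecraft attitude control lost [OR]: Reaction-wheel cluster down=not, Momentum path inoperative=not, Thruster branch 2 unavailable=occurs → at least one input occurs → occurs.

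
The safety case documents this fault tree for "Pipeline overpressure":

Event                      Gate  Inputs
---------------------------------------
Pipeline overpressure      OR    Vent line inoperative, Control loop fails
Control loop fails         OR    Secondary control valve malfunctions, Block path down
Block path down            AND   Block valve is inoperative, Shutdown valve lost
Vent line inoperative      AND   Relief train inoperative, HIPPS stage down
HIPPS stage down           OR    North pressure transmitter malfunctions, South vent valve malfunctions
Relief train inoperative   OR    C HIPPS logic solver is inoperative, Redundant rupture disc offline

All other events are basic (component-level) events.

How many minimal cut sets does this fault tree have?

6

Relief train inoperative [OR]: union of children's cut sets → 2 cut set(s).
HIPPS stage down [OR]: union of children's cut sets → 2 cut set(s).
Vent line inoperative [AND]: one cut set from each child combined → 2 × 2 = 4 cut set(s).
Block path down [AND]: one cut set from each child combined → 1 × 1 = 1 cut set(s).
Control loop fails [OR]: union of children's cut sets → 2 cut set(s).
Pipeline overpressure [OR]: union of children's cut sets → 6 cut set(s).
Minimal cut sets: {C HIPPS logic solver is inoperative, North pressure transmitter malfunctions}; {C HIPPS logic solver is inoperative, South vent valve malfunctions}; {North pressure transmitter malfunctions, Redundant rupture disc offline}; {Redundant rupture disc offline, South vent valve malfunctions}; {Secondary control valve malfunctions}; {Block valve is inoperative, Shutdown valve lost}.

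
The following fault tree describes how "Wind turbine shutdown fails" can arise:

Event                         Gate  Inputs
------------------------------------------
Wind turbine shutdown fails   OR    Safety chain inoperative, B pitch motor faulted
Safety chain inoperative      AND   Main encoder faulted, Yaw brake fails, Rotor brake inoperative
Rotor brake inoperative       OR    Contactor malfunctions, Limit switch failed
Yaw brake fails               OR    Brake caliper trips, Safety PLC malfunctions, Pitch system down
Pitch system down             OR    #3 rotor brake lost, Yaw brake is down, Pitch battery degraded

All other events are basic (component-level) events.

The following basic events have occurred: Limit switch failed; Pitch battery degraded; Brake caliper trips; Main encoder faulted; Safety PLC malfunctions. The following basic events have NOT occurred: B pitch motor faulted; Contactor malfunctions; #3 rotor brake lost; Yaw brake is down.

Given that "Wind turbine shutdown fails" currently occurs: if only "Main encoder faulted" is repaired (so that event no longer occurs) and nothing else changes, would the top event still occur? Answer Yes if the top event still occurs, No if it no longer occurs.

No

Counterfactual: set "Main encoder faulted" to not occurred.
Pitch system down [OR]: #3 rotor brake lost=not, Yaw brake is down=not, Pitch battery degraded=occurs → at least one input occurs → occurs.
Yaw brake fails [OR]: Brake caliper trips=occurs, Safety PLC malfunctions=occurs, Pitch system down=occurs → at least one input occurs → occurs.
Rotor brake inoperative [OR]: Contactor malfunctions=not, Limit switch failed=occurs → at least one input occurs → occurs.
Safety chain inoperative [AND]: Main encoder faulted=not, Yaw brake fails=occurs, Rotor brake inoperative=occurs → not all inputs occur → does not occur.
Wind turbine shutdown fails [OR]: Safety chain inoperative=not, B pitch motor faulted=not → no input occurs → does not occur.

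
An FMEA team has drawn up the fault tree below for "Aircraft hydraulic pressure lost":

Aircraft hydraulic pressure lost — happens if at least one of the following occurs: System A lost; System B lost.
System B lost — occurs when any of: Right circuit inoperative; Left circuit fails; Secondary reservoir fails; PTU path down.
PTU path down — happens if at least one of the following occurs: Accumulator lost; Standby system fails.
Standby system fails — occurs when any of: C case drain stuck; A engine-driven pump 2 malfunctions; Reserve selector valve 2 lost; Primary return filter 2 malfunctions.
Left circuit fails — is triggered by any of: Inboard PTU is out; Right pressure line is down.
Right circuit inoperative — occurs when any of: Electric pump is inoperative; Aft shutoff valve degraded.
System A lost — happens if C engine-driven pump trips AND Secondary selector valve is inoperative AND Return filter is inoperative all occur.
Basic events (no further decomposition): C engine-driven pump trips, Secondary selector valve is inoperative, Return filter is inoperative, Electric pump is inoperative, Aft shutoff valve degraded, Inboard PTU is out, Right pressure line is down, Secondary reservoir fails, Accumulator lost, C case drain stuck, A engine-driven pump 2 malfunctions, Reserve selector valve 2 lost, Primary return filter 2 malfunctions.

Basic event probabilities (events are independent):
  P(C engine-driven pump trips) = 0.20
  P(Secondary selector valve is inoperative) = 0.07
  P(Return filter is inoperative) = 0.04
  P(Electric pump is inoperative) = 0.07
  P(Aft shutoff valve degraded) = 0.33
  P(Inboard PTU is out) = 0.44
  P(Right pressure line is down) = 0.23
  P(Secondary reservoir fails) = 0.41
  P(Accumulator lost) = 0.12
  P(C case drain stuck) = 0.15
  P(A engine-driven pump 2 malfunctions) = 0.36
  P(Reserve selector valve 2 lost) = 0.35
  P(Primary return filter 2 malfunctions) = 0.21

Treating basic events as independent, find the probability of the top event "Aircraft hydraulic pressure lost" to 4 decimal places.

P(System A lost) [AND] = 0.20 × 0.07 × 0.04 = 0.000560
P(Right circuit inoperative) [OR] = 1 − (1−0.07) × (1−0.33) = 0.376900
P(Left circuit fails) [OR] = 1 − (1−0.44) × (1−0.23) = 0.568800
P(Standby system fails) [OR] = 1 − (1−0.15) × (1−0.36) × (1−0.35) × (1−0.21) = 0.720656
P(PTU path down) [OR] = 1 − (1−0.12) × (1−0.720656) = 0.754177
P(System B lost) [OR] = 1 − (1−0.376900) × (1−0.568800) × (1−0.41) × (1−0.754177) = 0.961032
P(Aircraft hydraulic pressure lost) [OR] = 1 − (1−0.000560) × (1−0.961032) = 0.961054
Rounded to 4 decimal places: P(Aircraft hydraulic pressure lost) ≈ 0.9611.

0.9611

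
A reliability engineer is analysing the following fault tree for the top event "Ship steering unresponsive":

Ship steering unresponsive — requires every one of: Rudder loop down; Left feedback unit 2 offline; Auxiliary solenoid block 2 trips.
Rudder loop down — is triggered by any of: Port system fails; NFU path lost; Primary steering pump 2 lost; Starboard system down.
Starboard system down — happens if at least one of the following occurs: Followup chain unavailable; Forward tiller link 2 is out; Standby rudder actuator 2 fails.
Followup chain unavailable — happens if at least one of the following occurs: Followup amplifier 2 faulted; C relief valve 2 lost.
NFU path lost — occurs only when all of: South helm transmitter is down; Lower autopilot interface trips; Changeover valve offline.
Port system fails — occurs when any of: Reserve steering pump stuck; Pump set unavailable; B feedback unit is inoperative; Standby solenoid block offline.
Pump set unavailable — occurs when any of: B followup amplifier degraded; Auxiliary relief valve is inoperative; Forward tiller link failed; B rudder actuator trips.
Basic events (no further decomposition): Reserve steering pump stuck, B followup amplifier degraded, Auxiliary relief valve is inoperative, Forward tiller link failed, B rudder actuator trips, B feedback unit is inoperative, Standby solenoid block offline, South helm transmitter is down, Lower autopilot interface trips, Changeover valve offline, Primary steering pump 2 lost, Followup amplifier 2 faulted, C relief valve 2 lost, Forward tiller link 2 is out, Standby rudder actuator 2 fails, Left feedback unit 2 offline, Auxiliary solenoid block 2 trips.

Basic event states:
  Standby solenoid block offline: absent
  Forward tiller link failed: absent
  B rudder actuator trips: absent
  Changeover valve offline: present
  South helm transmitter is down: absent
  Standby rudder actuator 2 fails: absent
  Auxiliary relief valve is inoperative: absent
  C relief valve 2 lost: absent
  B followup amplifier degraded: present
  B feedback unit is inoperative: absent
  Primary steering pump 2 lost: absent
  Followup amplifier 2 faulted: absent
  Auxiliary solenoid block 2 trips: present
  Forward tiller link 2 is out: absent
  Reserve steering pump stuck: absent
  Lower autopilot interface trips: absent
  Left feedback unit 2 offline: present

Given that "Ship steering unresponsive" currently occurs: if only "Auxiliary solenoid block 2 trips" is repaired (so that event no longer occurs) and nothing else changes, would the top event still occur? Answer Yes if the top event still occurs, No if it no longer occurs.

No

Counterfactual: set "Auxiliary solenoid block 2 trips" to not occurred.
Pump set unavailable [OR]: B followup amplifier degraded=occurs, Auxiliary relief valve is inoperative=not, Forward tiller link failed=not, B rudder actuator trips=not → at least one input occurs → occurs.
Port system fails [OR]: Reserve steering pump stuck=not, Pump set unavailable=occurs, B feedback unit is inoperative=not, Standby solenoid block offline=not → at least one input occurs → occurs.
NFU path lost [AND]: South helm transmitter is down=not, Lower autopilot interface trips=not, Changeover valve offline=occurs → not all inputs occur → does not occur.
Followup chain unavailable [OR]: Followup amplifier 2 faulted=not, C relief valve 2 lost=not → no input occurs → does not occur.
Starboard system down [OR]: Followup chain unavailable=not, Forward tiller link 2 is out=not, Standby rudder actuator 2 fails=not → no input occurs → does not occur.
Rudder loop down [OR]: Port system fails=occurs, NFU path lost=not, Primary steering pump 2 lost=not, Starboard system down=not → at least one input occurs → occurs.
Ship steering unresponsive [AND]: Rudder loop down=occurs, Left feedback unit 2 offline=occurs, Auxiliary solenoid block 2 trips=not → not all inputs occur → does not occur.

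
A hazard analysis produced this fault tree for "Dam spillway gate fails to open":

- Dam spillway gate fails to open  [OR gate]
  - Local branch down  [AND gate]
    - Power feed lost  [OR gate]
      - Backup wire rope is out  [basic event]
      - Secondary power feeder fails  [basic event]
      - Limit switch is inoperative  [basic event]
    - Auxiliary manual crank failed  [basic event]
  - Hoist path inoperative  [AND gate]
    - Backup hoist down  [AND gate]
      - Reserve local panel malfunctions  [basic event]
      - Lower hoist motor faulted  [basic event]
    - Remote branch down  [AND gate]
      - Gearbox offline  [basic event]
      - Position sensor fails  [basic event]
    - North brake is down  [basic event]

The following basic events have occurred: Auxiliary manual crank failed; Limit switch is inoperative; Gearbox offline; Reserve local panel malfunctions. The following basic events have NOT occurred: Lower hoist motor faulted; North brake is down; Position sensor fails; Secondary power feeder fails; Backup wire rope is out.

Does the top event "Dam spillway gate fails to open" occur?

Power feed lost [OR]: Backup wire rope is out=not, Secondary power feeder fails=not, Limit switch is inoperative=occurs → at least one input occurs → occurs.
Local branch down [AND]: Power feed lost=occurs, Auxiliary manual crank failed=occurs → all inputs occur → occurs.
Backup hoist down [AND]: Reserve local panel malfunctions=occurs, Lower hoist motor faulted=not → not all inputs occur → does not occur.
Remote branch down [AND]: Gearbox offline=occurs, Position sensor fails=not → not all inputs occur → does not occur.
Hoist path inoperative [AND]: Backup hoist down=not, Remote branch down=not, North brake is down=not → not all inputs occur → does not occur.
Dam spillway gate fails to open [OR]: Local branch down=occurs, Hoist path inoperative=not → at least one input occurs → occurs.

Yes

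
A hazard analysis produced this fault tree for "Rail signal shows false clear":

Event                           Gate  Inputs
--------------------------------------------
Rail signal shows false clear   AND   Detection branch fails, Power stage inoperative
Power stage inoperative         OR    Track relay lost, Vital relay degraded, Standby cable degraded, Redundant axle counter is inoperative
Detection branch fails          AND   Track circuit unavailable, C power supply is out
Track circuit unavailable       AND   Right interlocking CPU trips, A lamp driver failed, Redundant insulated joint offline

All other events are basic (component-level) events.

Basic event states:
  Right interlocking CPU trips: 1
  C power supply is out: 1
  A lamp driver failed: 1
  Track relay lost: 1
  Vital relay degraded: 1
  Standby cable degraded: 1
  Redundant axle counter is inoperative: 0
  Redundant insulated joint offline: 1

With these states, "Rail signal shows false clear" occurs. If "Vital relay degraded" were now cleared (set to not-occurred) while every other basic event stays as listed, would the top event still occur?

Counterfactual: set "Vital relay degraded" to not occurred.
Track circuit unavailable [AND]: Right interlocking CPU trips=occurs, A lamp driver failed=occurs, Redundant insulated joint offline=occurs → all inputs occur → occurs.
Detection branch fails [AND]: Track circuit unavailable=occurs, C power supply is out=occurs → all inputs occur → occurs.
Power stage inoperative [OR]: Track relay lost=occurs, Vital relay degraded=not, Standby cable degraded=occurs, Redundant axle counter is inoperative=not → at least one input occurs → occurs.
Rail signal shows false clear [AND]: Detection branch fails=occurs, Power stage inoperative=occurs → all inputs occur → occurs.

Yes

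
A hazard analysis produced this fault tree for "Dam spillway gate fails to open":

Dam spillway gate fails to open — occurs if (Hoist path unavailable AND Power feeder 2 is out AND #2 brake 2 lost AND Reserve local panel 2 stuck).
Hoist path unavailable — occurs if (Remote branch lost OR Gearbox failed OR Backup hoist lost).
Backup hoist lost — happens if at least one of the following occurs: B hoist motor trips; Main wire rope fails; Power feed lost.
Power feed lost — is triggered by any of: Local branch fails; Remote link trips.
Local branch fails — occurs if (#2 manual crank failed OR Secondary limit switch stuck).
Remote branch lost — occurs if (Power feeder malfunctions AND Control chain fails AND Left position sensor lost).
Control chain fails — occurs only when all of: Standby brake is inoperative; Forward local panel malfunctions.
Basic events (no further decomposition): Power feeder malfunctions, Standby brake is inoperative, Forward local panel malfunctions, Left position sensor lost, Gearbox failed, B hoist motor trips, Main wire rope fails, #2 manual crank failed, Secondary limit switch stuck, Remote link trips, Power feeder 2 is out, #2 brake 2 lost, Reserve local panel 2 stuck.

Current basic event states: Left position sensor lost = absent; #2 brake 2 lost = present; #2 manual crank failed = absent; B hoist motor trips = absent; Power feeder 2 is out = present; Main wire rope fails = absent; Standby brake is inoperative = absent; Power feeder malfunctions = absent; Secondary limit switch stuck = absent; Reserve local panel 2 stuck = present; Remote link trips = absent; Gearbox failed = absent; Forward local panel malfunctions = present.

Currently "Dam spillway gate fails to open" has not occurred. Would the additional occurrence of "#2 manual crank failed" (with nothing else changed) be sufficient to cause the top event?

Yes

Counterfactual: set "#2 manual crank failed" to occurred.
Control chain fails [AND]: Standby brake is inoperative=not, Forward local panel malfunctions=occurs → not all inputs occur → does not occur.
Remote branch lost [AND]: Power feeder malfunctions=not, Control chain fails=not, Left position sensor lost=not → not all inputs occur → does not occur.
Local branch fails [OR]: #2 manual crank failed=occurs, Secondary limit switch stuck=not → at least one input occurs → occurs.
Power feed lost [OR]: Local branch fails=occurs, Remote link trips=not → at least one input occurs → occurs.
Backup hoist lost [OR]: B hoist motor trips=not, Main wire rope fails=not, Power feed lost=occurs → at least one input occurs → occurs.
Hoist path unavailable [OR]: Remote branch lost=not, Gearbox failed=not, Backup hoist lost=occurs → at least one input occurs → occurs.
Dam spillway gate fails to open [AND]: Hoist path unavailable=occurs, Power feeder 2 is out=occurs, #2 brake 2 lost=occurs, Reserve local panel 2 stuck=occurs → all inputs occur → occurs.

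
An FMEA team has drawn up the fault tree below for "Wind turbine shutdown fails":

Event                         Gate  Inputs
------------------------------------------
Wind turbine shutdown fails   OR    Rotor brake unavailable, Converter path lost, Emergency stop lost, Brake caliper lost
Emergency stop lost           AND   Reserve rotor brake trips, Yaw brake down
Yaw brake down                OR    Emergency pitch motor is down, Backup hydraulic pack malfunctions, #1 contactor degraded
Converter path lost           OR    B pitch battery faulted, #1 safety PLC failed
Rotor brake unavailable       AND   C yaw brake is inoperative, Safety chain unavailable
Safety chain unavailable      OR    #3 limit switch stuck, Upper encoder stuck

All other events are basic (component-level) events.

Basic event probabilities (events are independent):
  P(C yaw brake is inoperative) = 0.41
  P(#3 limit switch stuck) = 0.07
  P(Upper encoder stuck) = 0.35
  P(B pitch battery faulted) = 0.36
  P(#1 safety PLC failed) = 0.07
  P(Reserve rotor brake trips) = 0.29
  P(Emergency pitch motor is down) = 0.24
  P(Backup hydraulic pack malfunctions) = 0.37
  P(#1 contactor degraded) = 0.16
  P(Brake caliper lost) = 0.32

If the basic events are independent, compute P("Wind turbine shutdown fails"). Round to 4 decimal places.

0.7197

P(Safety chain unavailable) [OR] = 1 − (1−0.07) × (1−0.35) = 0.395500
P(Rotor brake unavailable) [AND] = 0.41 × 0.395500 = 0.162155
P(Converter path lost) [OR] = 1 − (1−0.36) × (1−0.07) = 0.404800
P(Yaw brake down) [OR] = 1 − (1−0.24) × (1−0.37) × (1−0.16) = 0.597808
P(Emergency stop lost) [AND] = 0.29 × 0.597808 = 0.173364
P(Wind turbine shutdown fails) [OR] = 1 − (1−0.162155) × (1−0.404800) × (1−0.173364) × (1−0.32) = 0.719683
Rounded to 4 decimal places: P(Wind turbine shutdown fails) ≈ 0.7197.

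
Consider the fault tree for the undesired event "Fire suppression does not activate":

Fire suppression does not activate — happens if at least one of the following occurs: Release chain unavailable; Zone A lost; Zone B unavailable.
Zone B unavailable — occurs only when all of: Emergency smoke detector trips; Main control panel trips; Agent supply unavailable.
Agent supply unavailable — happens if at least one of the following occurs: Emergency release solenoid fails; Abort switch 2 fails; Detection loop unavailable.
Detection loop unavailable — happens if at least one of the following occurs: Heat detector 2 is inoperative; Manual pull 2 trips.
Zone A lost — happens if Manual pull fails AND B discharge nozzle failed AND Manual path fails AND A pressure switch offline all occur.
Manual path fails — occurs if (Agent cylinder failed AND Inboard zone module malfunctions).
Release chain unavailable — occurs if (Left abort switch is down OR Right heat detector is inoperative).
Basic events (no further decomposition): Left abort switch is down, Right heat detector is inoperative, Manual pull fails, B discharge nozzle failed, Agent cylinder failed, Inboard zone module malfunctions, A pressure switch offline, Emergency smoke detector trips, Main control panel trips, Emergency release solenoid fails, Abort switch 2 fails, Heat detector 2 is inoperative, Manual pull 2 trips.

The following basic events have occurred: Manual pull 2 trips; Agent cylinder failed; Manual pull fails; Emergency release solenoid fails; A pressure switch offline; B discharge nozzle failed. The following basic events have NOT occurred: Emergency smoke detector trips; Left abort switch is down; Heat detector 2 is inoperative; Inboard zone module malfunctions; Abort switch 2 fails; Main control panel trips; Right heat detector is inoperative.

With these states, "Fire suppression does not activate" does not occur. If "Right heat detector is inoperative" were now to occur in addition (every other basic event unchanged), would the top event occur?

Yes

Counterfactual: set "Right heat detector is inoperative" to occurred.
Release chain unavailable [OR]: Left abort switch is down=not, Right heat detector is inoperative=occurs → at least one input occurs → occurs.
Manual path fails [AND]: Agent cylinder failed=occurs, Inboard zone module malfunctions=not → not all inputs occur → does not occur.
Zone A lost [AND]: Manual pull fails=occurs, B discharge nozzle failed=occurs, Manual path fails=not, A pressure switch offline=occurs → not all inputs occur → does not occur.
Detection loop unavailable [OR]: Heat detector 2 is inoperative=not, Manual pull 2 trips=occurs → at least one input occurs → occurs.
Agent supply unavailable [OR]: Emergency release solenoid fails=occurs, Abort switch 2 fails=not, Detection loop unavailable=occurs → at least one input occurs → occurs.
Zone B unavailable [AND]: Emergency smoke detector trips=not, Main control panel trips=not, Agent supply unavailable=occurs → not all inputs occur → does not occur.
Fire suppression does not activate [OR]: Release chain unavailable=occurs, Zone A lost=not, Zone B unavailable=not → at least one input occurs → occurs.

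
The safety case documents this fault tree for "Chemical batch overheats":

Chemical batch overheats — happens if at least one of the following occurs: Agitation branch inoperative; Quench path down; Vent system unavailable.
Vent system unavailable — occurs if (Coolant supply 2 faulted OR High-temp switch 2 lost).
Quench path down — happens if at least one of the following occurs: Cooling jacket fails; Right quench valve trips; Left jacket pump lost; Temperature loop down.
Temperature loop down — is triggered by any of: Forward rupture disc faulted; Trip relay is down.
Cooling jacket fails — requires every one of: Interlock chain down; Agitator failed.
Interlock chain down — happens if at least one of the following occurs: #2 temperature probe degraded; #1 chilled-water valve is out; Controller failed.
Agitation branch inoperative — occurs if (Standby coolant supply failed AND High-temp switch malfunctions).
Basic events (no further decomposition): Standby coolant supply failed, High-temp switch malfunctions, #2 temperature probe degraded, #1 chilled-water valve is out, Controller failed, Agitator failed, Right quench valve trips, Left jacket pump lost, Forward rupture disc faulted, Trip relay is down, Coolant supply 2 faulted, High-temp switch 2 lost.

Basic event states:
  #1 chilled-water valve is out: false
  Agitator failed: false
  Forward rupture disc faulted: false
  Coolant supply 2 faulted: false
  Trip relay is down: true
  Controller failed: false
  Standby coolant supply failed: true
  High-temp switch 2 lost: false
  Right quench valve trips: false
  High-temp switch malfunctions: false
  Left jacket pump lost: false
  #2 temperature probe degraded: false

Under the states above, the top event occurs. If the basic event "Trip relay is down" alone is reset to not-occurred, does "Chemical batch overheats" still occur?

No

Counterfactual: set "Trip relay is down" to not occurred.
Agitation branch inoperative [AND]: Standby coolant supply failed=occurs, High-temp switch malfunctions=not → not all inputs occur → does not occur.
Interlock chain down [OR]: #2 temperature probe degraded=not, #1 chilled-water valve is out=not, Controller failed=not → no input occurs → does not occur.
Cooling jacket fails [AND]: Interlock chain down=not, Agitator failed=not → not all inputs occur → does not occur.
Temperature loop down [OR]: Forward rupture disc faulted=not, Trip relay is down=not → no input occurs → does not occur.
Quench path down [OR]: Cooling jacket fails=not, Right quench valve trips=not, Left jacket pump lost=not, Temperature loop down=not → no input occurs → does not occur.
Vent system unavailable [OR]: Coolant supply 2 faulted=not, High-temp switch 2 lost=not → no input occurs → does not occur.
Chemical batch overheats [OR]: Agitation branch inoperative=not, Quench path down=not, Vent system unavailable=not → no input occurs → does not occur.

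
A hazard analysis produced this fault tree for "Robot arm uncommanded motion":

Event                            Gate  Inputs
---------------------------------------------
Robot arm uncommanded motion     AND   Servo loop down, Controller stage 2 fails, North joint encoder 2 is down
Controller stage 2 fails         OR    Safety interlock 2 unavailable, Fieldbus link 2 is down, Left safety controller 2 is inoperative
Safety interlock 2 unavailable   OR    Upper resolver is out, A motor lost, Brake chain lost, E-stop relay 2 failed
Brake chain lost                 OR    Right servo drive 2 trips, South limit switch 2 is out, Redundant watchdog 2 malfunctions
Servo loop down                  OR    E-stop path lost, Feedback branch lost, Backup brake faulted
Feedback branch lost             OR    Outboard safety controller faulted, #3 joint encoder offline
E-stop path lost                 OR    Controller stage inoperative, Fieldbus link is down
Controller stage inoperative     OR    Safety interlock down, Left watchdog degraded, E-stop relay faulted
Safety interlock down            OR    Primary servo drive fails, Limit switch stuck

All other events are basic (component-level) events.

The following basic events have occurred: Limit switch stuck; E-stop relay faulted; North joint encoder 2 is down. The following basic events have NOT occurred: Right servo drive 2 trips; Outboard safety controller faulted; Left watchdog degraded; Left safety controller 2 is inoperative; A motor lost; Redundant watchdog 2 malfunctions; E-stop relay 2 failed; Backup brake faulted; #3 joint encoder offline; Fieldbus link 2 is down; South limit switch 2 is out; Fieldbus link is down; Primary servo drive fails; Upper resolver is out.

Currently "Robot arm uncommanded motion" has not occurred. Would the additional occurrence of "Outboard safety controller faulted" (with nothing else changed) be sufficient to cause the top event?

No

Counterfactual: set "Outboard safety controller faulted" to occurred.
Safety interlock down [OR]: Primary servo drive fails=not, Limit switch stuck=occurs → at least one input occurs → occurs.
Controller stage inoperative [OR]: Safety interlock down=occurs, Left watchdog degraded=not, E-stop relay faulted=occurs → at least one input occurs → occurs.
E-stop path lost [OR]: Controller stage inoperative=occurs, Fieldbus link is down=not → at least one input occurs → occurs.
Feedback branch lost [OR]: Outboard safety controller faulted=occurs, #3 joint encoder offline=not → at least one input occurs → occurs.
Servo loop down [OR]: E-stop path lost=occurs, Feedback branch lost=occurs, Backup brake faulted=not → at least one input occurs → occurs.
Brake chain lost [OR]: Right servo drive 2 trips=not, South limit switch 2 is out=not, Redundant watchdog 2 malfunctions=not → no input occurs → does not occur.
Safety interlock 2 unavailable [OR]: Upper resolver is out=not, A motor lost=not, Brake chain lost=not, E-stop relay 2 failed=not → no input occurs → does not occur.
Controller stage 2 fails [OR]: Safety interlock 2 unavailable=not, Fieldbus link 2 is down=not, Left safety controller 2 is inoperative=not → no input occurs → does not occur.
Robot arm uncommanded motion [AND]: Servo loop down=occurs, Controller stage 2 fails=not, North joint encoder 2 is down=occurs → not all inputs occur → does not occur.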